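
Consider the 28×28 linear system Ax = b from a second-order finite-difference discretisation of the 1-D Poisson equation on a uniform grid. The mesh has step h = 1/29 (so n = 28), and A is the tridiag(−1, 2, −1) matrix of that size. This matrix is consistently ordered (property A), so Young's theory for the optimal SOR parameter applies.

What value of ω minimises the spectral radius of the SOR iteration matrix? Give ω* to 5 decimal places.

ω* = 1.80486

B_J for the 28×28 system has eigenvalues cos(kπ/29); ρ_J = cos(π/29) = 0.99414.
root = sin(π/29) = 0.108119  (since 1−cos² = sin²).
ω* = 2/(1+0.108119) = 1.80486
and ρ(B_{ω*}) = 1.80486 − 1 = 0.80486.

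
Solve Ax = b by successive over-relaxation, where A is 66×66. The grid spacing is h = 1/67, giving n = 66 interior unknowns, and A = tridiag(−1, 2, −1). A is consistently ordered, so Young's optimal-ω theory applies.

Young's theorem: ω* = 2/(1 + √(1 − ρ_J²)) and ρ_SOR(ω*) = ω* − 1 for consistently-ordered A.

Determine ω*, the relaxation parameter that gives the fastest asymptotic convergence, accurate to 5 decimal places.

ω* = 1.91045

n=66: λ(B_J) = 1 − λ(A)/2 = cos(kπ/67); k=1 gives ρ_J = 0.99890.
√(1−ρ_J²) = |sin(π/67)| = 0.046872
Young: ω* = 2/(1+√(1−ρ_J²)) = 2/(1+0.046872) = 2/1.046872 = 1.91045.
and ρ(B_{ω*}) = 1.91045 − 1 = 0.91045.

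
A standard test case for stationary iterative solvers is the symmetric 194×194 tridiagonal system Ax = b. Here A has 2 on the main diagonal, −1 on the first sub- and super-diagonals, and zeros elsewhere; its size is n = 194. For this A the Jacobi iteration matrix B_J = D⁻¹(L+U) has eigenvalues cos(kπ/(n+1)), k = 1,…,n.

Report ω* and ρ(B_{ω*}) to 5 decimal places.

[ρ_J] n=194: ρ(B_J) = cos(π/(n+1)) = cos(π/195) = 0.99987.
√(1−ρ_J²) simplifies to sin(π/195) = 0.016110.
ω* = 2 / (1 + 0.016110) = 2 / 1.016110 ≈ 1.96829.
Hence ρ(B_{ω*}) = 1.96829 − 1 = 0.96829.

ω* = 1.96829, ρ_SOR = 0.96829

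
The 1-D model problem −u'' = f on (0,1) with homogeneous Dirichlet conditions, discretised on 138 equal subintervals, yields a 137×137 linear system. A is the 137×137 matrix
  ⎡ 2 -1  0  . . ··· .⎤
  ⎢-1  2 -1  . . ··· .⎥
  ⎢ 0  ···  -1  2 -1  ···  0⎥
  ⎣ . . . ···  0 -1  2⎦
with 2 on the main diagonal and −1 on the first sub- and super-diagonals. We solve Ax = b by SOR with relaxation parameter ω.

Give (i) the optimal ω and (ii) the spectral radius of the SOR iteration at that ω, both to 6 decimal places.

B_J for the 137×137 system has eigenvalues cos(kπ/138); ρ_J = cos(π/138) = 0.999741.
√(1−ρ_J²) simplifies to sin(π/138) = 0.0227632.
So ω* = 2/1.0227632 = 1.955487 (Young).
ρ_SOR = ω* − 1 ≈ 0.955487.

ω* = 1.955487, ρ_SOR = 0.955487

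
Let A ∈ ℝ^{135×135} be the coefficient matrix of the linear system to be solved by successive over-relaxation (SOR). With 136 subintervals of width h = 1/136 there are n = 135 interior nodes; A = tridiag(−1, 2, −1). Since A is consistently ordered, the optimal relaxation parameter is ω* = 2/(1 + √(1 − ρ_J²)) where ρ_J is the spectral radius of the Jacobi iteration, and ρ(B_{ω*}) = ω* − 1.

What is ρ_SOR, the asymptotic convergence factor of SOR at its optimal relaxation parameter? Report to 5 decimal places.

ρ_J = max_k |cos(kπ/136)| = cos(π/136) = 0.99973
√(1−ρ_J²) = |sin(π/136)| = 0.023098
Then 2/(1+√(1−ρ_J²)) = 2/(1+0.023098); ω* = 2/1.023098 = 1.95485.
ρ(B_{ω*}) = ω*−1 = 0.95485

ρ_SOR = 0.95485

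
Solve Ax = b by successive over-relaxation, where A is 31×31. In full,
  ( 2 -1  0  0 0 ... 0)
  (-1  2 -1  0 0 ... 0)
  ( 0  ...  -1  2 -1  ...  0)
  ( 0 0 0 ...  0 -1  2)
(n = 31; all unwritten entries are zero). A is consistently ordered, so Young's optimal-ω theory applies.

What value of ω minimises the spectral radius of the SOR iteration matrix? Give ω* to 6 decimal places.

[ρ_J] n=31: ρ(B_J) = cos(π/(n+1)) = cos(π/32) = 0.995185.
√(1−ρ_J²) simplifies to sin(π/32) = 0.0980171.
ω* = 2 / (1 + 0.0980171) = 2 / 1.0980171 ≈ 1.821465.
ρ(B_{ω*}) = ω*−1 = 0.821465

ω* = 1.821465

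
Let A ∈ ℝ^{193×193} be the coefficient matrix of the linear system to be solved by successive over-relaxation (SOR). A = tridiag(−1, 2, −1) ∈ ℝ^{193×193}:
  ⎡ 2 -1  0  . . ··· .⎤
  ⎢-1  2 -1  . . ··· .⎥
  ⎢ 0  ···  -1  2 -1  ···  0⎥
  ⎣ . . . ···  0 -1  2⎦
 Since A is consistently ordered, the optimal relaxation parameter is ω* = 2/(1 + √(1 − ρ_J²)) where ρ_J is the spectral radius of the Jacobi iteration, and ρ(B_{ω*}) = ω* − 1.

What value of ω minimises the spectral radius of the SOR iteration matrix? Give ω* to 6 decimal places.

ω* = 1.968130

With n=193, ρ(Jacobi) = cos(π/194) = 0.999869.
√(1−ρ_J²) = |sin(π/194)| = 0.0161931
Then 2/(1+√(1−ρ_J²)) = 2/(1+0.0161931); ω* = 2/1.0161931 = 1.968130.
[ρ_SOR] ω* − 1 = 0.968130.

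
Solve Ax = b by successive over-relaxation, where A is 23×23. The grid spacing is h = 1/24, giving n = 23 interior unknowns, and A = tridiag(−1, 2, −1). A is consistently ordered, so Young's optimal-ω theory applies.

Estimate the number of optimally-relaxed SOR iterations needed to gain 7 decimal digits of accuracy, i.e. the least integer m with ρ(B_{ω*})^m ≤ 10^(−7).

With n=23, ρ(Jacobi) = cos(π/24) = 0.9914449.
1 − cos²(π/24) = sin²(π/24) ⇒ √(1−ρ_J²) = sin(π/24) = 0.1305262.
[ω*] 2 ÷ (1 + 0.1305262) = 2 ÷ 1.1305262 = 1.7690877.
ρ_SOR = ω* − 1 ≈ 0.7690877.
(0.7690877)^m ≤ 10^{−7}  ⇒  m·ln(0.7690877) ≤ −7·ln10  ⇒  m ≥ 61.391  ⇒  m = 62

m = 62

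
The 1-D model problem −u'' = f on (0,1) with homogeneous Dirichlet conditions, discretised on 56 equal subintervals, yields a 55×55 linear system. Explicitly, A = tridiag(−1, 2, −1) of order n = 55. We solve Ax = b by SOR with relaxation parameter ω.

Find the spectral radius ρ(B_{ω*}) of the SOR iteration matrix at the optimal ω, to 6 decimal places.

½·tridiag(1,0,1) at n=55: λ_k = cos(kπ/56); max |λ| at k=1 ⇒ ρ_J = cos(π/56) ≈ 0.998427.
√(1 − cos²(π/56)) = sin(π/56) ≈ 0.0560704.
ω* = 2 / (1 + 0.0560704) = 2 / 1.0560704 ≈ 1.893813.
Hence ρ(B_{ω*}) = 1.893813 − 1 = 0.893813.

ρ_SOR = 0.893813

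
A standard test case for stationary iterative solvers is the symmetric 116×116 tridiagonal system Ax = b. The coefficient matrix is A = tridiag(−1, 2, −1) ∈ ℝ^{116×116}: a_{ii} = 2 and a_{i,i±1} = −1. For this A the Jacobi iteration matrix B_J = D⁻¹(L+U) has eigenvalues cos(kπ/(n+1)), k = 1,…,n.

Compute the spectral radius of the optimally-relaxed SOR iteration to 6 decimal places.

ρ_J = max_k |cos(kπ/117)| = cos(π/117) = 0.999640
√(1 − cos²(π/117)) = sin(π/117) ≈ 0.0268480.
ω* = 2/(1 + 0.0268480) = 2/1.0268480 = 1.947708.
At ω = 1.947708 every |λ(B_ω)| = ω−1, so ρ_SOR = 0.947708.

ρ_SOR = 0.947708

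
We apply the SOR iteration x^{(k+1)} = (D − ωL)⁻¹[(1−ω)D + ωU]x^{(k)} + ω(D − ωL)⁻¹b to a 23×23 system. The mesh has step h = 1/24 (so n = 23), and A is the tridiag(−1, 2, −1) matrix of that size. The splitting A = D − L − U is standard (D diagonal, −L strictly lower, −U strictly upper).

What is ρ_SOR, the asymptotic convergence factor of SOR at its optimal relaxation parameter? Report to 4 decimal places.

ρ_SOR = 0.7691

spectrum of D⁻¹(L+U) = {cos(kπ/24) : 1≤k≤23}; ρ_J = cos(π/24) = 0.9914.
1 − cos²(π/24) = sin²(π/24) ⇒ √(1−ρ_J²) = sin(π/24) = 0.13053.
Young: ω* = 2/(1+√(1−ρ_J²)) = 2/(1+0.13053) = 2/1.13053 = 1.7691.
ρ(B_{ω*}) = ω*−1 = 0.7691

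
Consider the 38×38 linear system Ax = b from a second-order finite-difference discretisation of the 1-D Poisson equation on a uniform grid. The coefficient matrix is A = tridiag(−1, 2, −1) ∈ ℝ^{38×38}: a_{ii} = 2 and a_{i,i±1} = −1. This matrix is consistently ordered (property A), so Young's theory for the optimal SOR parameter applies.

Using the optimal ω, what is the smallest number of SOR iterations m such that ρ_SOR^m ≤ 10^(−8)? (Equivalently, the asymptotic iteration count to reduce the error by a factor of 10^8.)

m = 115

B_J for the 38×38 system has eigenvalues cos(kπ/39); ρ_J = cos(π/39) = 0.9967573.
√(1−ρ_J²) simplifies to sin(π/39) = 0.0804666.
Then 2/(1+√(1−ρ_J²)) = 2/(1+0.0804666); ω* = 2/1.0804666 = 1.8510521.
ρ_SOR = ω* − 1 = 1.8510521 − 1 = 0.8510521.
m ≥ 8·ln10 / (−ln 0.8510521) = 114.214; smallest integer m = 115.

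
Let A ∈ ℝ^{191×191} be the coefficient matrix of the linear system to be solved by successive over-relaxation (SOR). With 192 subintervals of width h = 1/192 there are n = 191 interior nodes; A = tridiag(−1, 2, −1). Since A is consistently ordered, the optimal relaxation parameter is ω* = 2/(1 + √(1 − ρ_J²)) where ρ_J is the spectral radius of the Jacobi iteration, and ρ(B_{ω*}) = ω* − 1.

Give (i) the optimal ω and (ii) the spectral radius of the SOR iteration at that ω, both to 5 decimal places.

spectrum of D⁻¹(L+U) = {cos(kπ/192) : 1≤k≤191}; ρ_J = cos(π/192) = 0.99987.
√(1−ρ_J²) simplifies to sin(π/192) = 0.016362.
ω* = 2 / (1 + 0.016362) = 2 / 1.016362 ≈ 1.96780.
Hence ρ(B_{ω*}) = 1.96780 − 1 = 0.96780.

ω* = 1.96780, ρ_SOR = 0.96780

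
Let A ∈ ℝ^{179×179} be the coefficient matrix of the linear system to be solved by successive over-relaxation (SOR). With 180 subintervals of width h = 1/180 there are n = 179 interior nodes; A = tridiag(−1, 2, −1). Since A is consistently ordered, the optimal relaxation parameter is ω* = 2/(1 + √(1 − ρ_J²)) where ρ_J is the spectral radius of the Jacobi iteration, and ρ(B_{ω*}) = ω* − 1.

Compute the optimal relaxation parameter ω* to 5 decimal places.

ω* = 1.96569

½·tridiag(1,0,1) at n=179: λ_k = cos(kπ/180); max |λ| at k=1 ⇒ ρ_J = cos(π/180) ≈ 0.99985.
root = sin(π/180) = 0.017452  (since 1−cos² = sin²).
ω* = 2/(1+0.017452) = 1.96569
ρ_SOR = ω* − 1 ≈ 0.96569.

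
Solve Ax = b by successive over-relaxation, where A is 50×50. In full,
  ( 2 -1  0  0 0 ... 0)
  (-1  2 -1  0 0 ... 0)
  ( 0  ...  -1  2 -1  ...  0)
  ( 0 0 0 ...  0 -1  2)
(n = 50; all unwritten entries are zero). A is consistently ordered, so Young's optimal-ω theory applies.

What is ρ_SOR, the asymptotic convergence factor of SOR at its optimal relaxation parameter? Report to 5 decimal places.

With n=50, ρ(Jacobi) = cos(π/51) = 0.99810.
√(1 − cos²(π/51)) = sin(π/51) ≈ 0.061561.
ω* = 2/(1 + 0.061561) = 2/1.061561 = 1.88402.
[ρ_SOR] ω* − 1 = 0.88402.

ρ_SOR = 0.88402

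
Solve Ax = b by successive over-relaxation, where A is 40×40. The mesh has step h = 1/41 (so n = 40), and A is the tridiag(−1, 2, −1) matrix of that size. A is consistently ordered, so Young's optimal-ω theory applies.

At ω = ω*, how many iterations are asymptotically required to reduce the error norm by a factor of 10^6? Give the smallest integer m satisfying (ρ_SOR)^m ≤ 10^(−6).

m = 91

ρ_J = max_k |cos(kπ/41)| = cos(π/41) = 0.9970658
√(1−ρ_J²) = |sin(π/41)| = 0.0765493
Then 2/(1+√(1−ρ_J²)) = 2/(1+0.0765493); ω* = 2/1.0765493 = 1.8577877.
[ρ_SOR] ω* − 1 = 0.8577877.
For 6 digits: m = 6·ln10 / (−ln 0.8577877) = 13.8155/0.153399 = 90.063; round up → m = 91.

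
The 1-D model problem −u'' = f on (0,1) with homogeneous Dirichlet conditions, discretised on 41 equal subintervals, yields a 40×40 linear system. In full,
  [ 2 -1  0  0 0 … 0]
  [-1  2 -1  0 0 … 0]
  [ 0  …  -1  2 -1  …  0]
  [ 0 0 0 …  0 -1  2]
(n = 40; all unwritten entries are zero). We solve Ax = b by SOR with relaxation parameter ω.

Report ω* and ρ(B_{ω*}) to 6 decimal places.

[ρ_J] n=40: ρ(B_J) = cos(π/(n+1)) = cos(π/41) = 0.997066.
√(1−ρ_J²) simplifies to sin(π/41) = 0.0765493.
ω* = 2/(1+0.0765493) = 1.857788
ρ_SOR = ω* − 1 = 1.857788 − 1 = 0.857788.

ω* = 1.857788, ρ_SOR = 0.857788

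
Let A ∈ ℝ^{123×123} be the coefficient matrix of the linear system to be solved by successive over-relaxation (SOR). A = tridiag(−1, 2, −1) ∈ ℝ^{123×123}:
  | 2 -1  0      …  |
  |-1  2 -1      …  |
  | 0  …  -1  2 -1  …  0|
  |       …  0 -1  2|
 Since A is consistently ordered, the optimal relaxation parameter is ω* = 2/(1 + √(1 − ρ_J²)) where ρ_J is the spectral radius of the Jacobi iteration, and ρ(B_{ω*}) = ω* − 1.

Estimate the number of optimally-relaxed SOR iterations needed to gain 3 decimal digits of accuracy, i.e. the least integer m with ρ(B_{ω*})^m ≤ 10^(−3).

m = 137

½·tridiag(1,0,1) at n=123: λ_k = cos(kπ/124); max |λ| at k=1 ⇒ ρ_J = cos(π/124) ≈ 0.9996791.
√(1 − cos²(π/124)) = sin(π/124) ≈ 0.0253327.
Young: ω* = 2/(1+√(1−ρ_J²)) = 2/(1+0.0253327) = 2/1.0253327 = 1.9505864.
ρ_SOR = ω* − 1 = 1.9505864 − 1 = 0.9505864.
m ≥ 3·ln10 / (−ln 0.9505864) = 136.312; smallest integer m = 137.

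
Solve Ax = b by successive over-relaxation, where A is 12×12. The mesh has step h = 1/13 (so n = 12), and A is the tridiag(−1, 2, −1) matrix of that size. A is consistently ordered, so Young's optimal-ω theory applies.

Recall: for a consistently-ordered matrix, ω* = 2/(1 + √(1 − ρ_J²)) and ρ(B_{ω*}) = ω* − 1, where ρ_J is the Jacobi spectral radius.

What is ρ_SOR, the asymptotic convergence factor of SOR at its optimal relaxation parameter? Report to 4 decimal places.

ρ_SOR = 0.6138

n=12: λ(B_J) = 1 − λ(A)/2 = cos(kπ/13); k=1 gives ρ_J = 0.9709.
1 − cos²(π/13) = sin²(π/13) ⇒ √(1−ρ_J²) = sin(π/13) = 0.23932.
Young: ω* = 2/(1+√(1−ρ_J²)) = 2/(1+0.23932) = 2/1.23932 = 1.6138.
ρ(B_{ω*}) = ω*−1 = 0.6138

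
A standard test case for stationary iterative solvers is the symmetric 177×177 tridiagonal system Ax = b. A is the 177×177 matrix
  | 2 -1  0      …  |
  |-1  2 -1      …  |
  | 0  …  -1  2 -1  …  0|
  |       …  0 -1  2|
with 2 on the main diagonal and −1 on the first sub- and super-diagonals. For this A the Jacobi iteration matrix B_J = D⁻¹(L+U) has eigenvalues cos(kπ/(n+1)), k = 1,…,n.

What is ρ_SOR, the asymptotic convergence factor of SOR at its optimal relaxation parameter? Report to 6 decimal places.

With n=177, ρ(Jacobi) = cos(π/178) = 0.999844.
root = sin(π/178) = 0.0176485  (since 1−cos² = sin²).
ω* = 2/(1 + 0.0176485) = 2/1.0176485 = 1.965315.
Hence ρ(B_{ω*}) = 1.965315 − 1 = 0.965315.

ρ_SOR = 0.965315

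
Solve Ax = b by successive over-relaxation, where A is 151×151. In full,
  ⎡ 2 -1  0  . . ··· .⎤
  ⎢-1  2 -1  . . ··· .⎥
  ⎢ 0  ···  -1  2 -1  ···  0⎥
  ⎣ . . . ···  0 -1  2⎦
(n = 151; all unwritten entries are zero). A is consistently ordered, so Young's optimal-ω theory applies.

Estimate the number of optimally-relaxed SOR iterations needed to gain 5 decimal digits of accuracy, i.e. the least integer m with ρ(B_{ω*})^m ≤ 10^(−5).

m = 279

B_J for the 151×151 system has eigenvalues cos(kπ/152); ρ_J = cos(π/152) = 0.9997864.
√(1 − cos²(π/152)) = sin(π/152) ≈ 0.0206669.
[ω*] 2 ÷ (1 + 0.0206669) = 2 ÷ 1.0206669 = 1.9595031.
At ω = 1.9595031 every |λ(B_ω)| = ω−1, so ρ_SOR = 0.9595031.
(0.9595031)^m ≤ 10^{−5}  ⇒  m·ln(0.9595031) ≤ −5·ln10  ⇒  m ≥ 278.495  ⇒  m = 279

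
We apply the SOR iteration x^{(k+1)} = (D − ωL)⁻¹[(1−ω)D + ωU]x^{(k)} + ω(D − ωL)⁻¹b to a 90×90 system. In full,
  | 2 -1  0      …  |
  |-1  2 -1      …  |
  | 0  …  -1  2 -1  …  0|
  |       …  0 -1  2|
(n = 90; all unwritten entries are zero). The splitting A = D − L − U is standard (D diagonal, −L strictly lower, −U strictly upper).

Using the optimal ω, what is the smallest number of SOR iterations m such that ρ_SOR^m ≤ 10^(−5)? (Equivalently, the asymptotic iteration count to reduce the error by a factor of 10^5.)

m = 167

[ρ_J] n=90: ρ(B_J) = cos(π/(n+1)) = cos(π/91) = 0.9994041.
root = sin(π/91) = 0.0345161  (since 1−cos² = sin²).
Young: ω* = 2/(1+√(1−ρ_J²)) = 2/(1+0.0345161) = 2/1.0345161 = 1.9332710.
ρ_SOR = ω* − 1 ≈ 0.9332710.
(0.9332710)^m ≤ 10^{−5}  ⇒  m·ln(0.9332710) ≤ −5·ln10  ⇒  m ≥ 166.709  ⇒  m = 167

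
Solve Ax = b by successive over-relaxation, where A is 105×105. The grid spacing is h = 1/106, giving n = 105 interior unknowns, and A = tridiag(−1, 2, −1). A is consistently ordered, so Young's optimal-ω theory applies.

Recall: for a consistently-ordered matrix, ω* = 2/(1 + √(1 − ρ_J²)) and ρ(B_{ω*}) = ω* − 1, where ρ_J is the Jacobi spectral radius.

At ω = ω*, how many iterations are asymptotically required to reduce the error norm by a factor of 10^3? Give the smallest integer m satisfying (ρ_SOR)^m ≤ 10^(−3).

m = 117

With n=105, ρ(Jacobi) = cos(π/106) = 0.9995608.
root = sin(π/106) = 0.0296333  (since 1−cos² = sin²).
ω* = 2/(1 + 0.0296333) = 2/1.0296333 = 1.9424391.
ρ_SOR = ω* − 1 = 1.9424391 − 1 = 0.9424391.
Need (0.9424391)^m ≤ 10^(−3): m ≥ 3·ln10/|ln 0.9424391| = 6.90776/0.059284 = 116.520 ⇒ m = 117.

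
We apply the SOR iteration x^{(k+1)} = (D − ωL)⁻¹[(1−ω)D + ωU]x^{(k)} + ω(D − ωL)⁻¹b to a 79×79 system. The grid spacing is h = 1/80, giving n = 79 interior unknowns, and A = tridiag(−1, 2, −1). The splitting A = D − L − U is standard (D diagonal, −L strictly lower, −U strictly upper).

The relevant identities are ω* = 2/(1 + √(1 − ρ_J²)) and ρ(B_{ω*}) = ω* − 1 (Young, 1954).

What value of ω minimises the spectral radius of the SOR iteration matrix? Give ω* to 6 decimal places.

ω* = 1.924447

½·tridiag(1,0,1) at n=79: λ_k = cos(kπ/80); max |λ| at k=1 ⇒ ρ_J = cos(π/80) ≈ 0.999229.
√(1−ρ_J²) simplifies to sin(π/80) = 0.0392598.
ω* = 2 / (1 + 0.0392598) = 2 / 1.0392598 ≈ 1.924447.
At ω = 1.924447 every |λ(B_ω)| = ω−1, so ρ_SOR = 0.924447.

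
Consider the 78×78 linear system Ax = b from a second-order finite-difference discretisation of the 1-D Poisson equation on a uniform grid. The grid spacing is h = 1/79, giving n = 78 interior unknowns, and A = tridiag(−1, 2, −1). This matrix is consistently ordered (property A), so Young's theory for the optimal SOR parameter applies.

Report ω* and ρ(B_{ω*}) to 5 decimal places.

With n=78, ρ(Jacobi) = cos(π/79) = 0.99921.
root = sin(π/79) = 0.039757  (since 1−cos² = sin²).
[ω*] 2 ÷ (1 + 0.039757) = 2 ÷ 1.039757 = 1.92353.
Hence ρ(B_{ω*}) = 1.92353 − 1 = 0.92353.

ω* = 1.92353, ρ_SOR = 0.92353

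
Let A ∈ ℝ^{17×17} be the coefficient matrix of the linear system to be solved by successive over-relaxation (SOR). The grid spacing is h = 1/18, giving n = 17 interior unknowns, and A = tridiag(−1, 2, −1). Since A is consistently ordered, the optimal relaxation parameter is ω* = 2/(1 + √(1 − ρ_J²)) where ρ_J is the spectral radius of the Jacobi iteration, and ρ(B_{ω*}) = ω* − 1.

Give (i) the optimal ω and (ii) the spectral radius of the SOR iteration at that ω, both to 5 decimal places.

With n=17, ρ(Jacobi) = cos(π/18) = 0.98481.
√(1 − cos²(π/18)) = sin(π/18) ≈ 0.173648.
Then 2/(1+√(1−ρ_J²)) = 2/(1+0.173648); ω* = 2/1.173648 = 1.70409.
At ω = 1.70409 every |λ(B_ω)| = ω−1, so ρ_SOR = 0.70409.

ω* = 1.70409, ρ_SOR = 0.70409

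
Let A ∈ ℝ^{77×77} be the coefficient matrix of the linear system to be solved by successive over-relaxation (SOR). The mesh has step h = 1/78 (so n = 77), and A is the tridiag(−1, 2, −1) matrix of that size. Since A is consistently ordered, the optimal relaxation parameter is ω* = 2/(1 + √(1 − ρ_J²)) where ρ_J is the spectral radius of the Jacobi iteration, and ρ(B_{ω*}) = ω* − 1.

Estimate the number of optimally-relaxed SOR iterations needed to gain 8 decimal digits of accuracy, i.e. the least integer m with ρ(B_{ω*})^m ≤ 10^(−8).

With n=77, ρ(Jacobi) = cos(π/78) = 0.9991890.
√(1 − cos²(π/78)) = sin(π/78) ≈ 0.0402659.
ω* = 2/(1 + 0.0402659) = 2/1.0402659 = 1.9225854.
and ρ(B_{ω*}) = 1.9225854 − 1 = 0.9225854.
For 8 digits: m = 8·ln10 / (−ln 0.9225854) = 18.4207/0.0805753 = 228.615; round up → m = 229.

m = 229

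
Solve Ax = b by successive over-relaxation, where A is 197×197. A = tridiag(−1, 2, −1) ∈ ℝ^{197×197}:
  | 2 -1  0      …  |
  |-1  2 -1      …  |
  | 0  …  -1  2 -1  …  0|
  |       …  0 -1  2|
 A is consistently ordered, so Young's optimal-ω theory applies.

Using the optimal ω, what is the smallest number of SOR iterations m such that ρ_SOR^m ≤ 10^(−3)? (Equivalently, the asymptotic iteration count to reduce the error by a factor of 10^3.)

m = 218

B_J for the 197×197 system has eigenvalues cos(kπ/198); ρ_J = cos(π/198) = 0.9998741.
root = sin(π/198) = 0.0158660  (since 1−cos² = sin²).
ω* = 2 / (1 + 0.0158660) = 2 / 1.0158660 ≈ 1.9687636.
ρ_SOR = ω* − 1 = 1.9687636 − 1 = 0.9687636.
ρ_SOR^m ≤ 10^(−3) ⇔ m ≥ 3·ln10/(−ln 0.9687636) = 6.90776/0.0317347 = 217.672; m = ⌈217.672⌉ = 218.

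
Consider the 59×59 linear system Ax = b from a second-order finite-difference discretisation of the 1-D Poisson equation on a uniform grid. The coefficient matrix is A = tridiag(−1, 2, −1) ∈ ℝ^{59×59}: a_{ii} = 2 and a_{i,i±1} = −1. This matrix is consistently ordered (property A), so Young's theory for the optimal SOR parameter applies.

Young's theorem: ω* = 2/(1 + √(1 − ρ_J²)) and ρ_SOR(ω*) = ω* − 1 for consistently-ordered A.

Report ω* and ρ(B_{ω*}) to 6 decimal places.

With n=59, ρ(Jacobi) = cos(π/60) = 0.998630.
√(1−ρ_J²) simplifies to sin(π/60) = 0.0523360.
Young: ω* = 2/(1+√(1−ρ_J²)) = 2/(1+0.0523360) = 2/1.0523360 = 1.900534.
[ρ_SOR] ω* − 1 = 0.900534.

ω* = 1.900534, ρ_SOR = 0.900534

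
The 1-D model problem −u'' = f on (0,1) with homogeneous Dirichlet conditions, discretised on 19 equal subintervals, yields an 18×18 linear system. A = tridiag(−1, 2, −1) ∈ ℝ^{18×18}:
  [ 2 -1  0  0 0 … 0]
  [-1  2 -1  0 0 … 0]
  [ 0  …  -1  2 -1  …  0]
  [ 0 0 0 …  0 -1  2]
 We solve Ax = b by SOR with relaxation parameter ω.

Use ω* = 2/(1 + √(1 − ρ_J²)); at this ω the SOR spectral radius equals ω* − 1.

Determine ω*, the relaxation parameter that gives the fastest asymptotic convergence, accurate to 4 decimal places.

ρ_J = max_k |cos(kπ/19)| = cos(π/19) = 0.9864
root = sin(π/19) = 0.16459  (since 1−cos² = sin²).
Young: ω* = 2/(1+√(1−ρ_J²)) = 2/(1+0.16459) = 2/1.16459 = 1.7173.
ρ(B_{ω*}) = ω*−1 = 0.7173

ω* = 1.7173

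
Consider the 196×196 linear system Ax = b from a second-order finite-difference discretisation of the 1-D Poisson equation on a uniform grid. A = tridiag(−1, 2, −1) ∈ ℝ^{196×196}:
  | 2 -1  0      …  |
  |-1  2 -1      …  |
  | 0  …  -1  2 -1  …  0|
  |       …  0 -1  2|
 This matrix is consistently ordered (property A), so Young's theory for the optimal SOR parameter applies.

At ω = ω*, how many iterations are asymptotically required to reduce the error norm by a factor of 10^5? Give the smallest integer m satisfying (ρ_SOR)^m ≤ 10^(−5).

spectrum of D⁻¹(L+U) = {cos(kπ/197) : 1≤k≤196}; ρ_J = cos(π/197) = 0.9998728.
1 − cos²(π/197) = sin²(π/197) ⇒ √(1−ρ_J²) = sin(π/197) = 0.0159465.
So ω* = 2/1.0159465 = 1.9686076 (Young).
[ρ_SOR] ω* − 1 = 0.9686076.
5·ln10 = 11.5129; −ln(0.9686076) = 0.0318957; m = ⌈11.5129/0.0318957⌉ = ⌈360.955⌉ = 361.

m = 361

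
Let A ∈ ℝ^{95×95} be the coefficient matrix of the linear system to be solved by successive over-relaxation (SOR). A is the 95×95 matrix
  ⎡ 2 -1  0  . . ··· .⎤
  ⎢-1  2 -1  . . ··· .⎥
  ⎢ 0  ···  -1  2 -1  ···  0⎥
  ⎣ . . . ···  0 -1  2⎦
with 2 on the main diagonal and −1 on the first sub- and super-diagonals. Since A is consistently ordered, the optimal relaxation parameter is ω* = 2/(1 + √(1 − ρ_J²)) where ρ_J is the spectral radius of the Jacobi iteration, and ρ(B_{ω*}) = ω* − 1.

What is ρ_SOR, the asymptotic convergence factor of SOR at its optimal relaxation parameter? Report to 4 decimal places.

spectrum of D⁻¹(L+U) = {cos(kπ/96) : 1≤k≤95}; ρ_J = cos(π/96) = 0.9995.
root = sin(π/96) = 0.03272  (since 1−cos² = sin²).
ω* = 2/(1+0.03272) = 1.9366
ρ_SOR = ω* − 1 = 1.9366 − 1 = 0.9366.

ρ_SOR = 0.9366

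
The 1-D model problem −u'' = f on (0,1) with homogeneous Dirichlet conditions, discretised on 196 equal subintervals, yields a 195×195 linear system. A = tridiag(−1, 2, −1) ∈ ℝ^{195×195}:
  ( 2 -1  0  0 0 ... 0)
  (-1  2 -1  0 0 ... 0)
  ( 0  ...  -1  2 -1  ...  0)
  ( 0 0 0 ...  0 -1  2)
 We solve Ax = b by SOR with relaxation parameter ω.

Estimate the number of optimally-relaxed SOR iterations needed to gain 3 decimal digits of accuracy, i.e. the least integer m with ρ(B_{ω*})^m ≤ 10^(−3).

m = 216

½·tridiag(1,0,1) at n=195: λ_k = cos(kπ/196); max |λ| at k=1 ⇒ ρ_J = cos(π/196) ≈ 0.9998715.
√(1−ρ_J²) simplifies to sin(π/196) = 0.0160278.
ω* = 2 / (1 + 0.0160278) = 2 / 1.0160278 ≈ 1.9684501.
At ω = 1.9684501 every |λ(B_ω)| = ω−1, so ρ_SOR = 0.9684501.
3·ln10 = 6.90776; −ln(0.9684501) = 0.0320583; m = ⌈6.90776/0.0320583⌉ = ⌈215.475⌉ = 216.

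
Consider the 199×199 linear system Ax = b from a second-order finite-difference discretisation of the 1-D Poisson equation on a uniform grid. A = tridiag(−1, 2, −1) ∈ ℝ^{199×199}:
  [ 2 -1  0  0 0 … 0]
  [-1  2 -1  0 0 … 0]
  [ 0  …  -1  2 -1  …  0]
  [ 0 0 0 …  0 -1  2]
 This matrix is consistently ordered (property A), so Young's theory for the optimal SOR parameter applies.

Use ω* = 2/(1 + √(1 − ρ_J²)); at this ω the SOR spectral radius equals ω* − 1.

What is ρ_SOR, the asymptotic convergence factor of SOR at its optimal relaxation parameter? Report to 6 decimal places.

ρ_SOR = 0.969071

n=199: λ(B_J) = 1 − λ(A)/2 = cos(kπ/200); k=1 gives ρ_J = 0.999877.
√(1−ρ_J²) simplifies to sin(π/200) = 0.0157073.
So ω* = 2/1.0157073 = 1.969071 (Young).
ρ_SOR = ω* − 1 = 1.969071 − 1 = 0.969071.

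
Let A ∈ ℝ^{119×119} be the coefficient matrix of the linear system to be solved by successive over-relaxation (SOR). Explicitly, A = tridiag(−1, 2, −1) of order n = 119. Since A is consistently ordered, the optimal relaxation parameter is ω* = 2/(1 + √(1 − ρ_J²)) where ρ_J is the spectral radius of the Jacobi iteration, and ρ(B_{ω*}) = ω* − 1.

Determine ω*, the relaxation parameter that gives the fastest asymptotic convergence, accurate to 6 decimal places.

n=119: λ(B_J) = 1 − λ(A)/2 = cos(kπ/120); k=1 gives ρ_J = 0.999657.
root = sin(π/120) = 0.0261769  (since 1−cos² = sin²).
So ω* = 2/1.0261769 = 1.948982 (Young).
ρ(B_{ω*}) = ω*−1 = 0.948982

ω* = 1.948982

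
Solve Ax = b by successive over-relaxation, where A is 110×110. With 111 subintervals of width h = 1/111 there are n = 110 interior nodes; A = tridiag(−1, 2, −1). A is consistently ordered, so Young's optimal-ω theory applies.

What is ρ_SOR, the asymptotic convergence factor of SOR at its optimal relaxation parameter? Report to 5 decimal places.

ρ_SOR = 0.94496

n=110: λ(B_J) = 1 − λ(A)/2 = cos(kπ/111); k=1 gives ρ_J = 0.99960.
√(1−ρ_J²) = |sin(π/111)| = 0.028299
Then 2/(1+√(1−ρ_J²)) = 2/(1+0.028299); ω* = 2/1.028299 = 1.94496.
Hence ρ(B_{ω*}) = 1.94496 − 1 = 0.94496.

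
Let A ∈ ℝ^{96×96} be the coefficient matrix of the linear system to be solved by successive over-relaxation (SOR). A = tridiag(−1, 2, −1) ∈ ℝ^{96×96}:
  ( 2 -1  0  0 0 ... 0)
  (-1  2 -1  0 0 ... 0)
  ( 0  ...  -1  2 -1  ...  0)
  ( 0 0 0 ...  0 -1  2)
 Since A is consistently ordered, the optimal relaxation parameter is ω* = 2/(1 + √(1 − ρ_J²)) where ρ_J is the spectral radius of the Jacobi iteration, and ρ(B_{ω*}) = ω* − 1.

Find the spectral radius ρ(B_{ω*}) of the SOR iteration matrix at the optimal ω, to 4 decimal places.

ρ_SOR = 0.9373

With n=96, ρ(Jacobi) = cos(π/97) = 0.9995.
1 − cos²(π/97) = sin²(π/97) ⇒ √(1−ρ_J²) = sin(π/97) = 0.03238.
Young: ω* = 2/(1+√(1−ρ_J²)) = 2/(1+0.03238) = 2/1.03238 = 1.9373.
[ρ_SOR] ω* − 1 = 0.9373.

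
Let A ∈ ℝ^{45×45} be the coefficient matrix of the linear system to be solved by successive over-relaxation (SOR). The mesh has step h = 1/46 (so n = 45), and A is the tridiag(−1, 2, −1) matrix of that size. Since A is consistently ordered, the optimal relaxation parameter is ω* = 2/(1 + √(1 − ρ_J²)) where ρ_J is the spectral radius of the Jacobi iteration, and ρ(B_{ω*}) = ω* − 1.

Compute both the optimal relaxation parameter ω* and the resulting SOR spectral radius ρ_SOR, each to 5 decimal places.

spectrum of D⁻¹(L+U) = {cos(kπ/46) : 1≤k≤45}; ρ_J = cos(π/46) = 0.99767.
√(1−ρ_J²) simplifies to sin(π/46) = 0.068242.
ω* = 2/(1+0.068242) = 1.87223
ρ_SOR = ω* − 1 = 1.87223 − 1 = 0.87223.

ω* = 1.87223, ρ_SOR = 0.87223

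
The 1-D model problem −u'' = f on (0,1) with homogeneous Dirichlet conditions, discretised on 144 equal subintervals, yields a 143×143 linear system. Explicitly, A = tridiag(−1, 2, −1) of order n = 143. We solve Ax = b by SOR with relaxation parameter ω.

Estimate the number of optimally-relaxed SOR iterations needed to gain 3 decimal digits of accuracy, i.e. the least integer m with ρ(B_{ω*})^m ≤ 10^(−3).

[ρ_J] n=143: ρ(B_J) = cos(π/(n+1)) = cos(π/144) = 0.9997620.
1 − cos²(π/144) = sin²(π/144) ⇒ √(1−ρ_J²) = sin(π/144) = 0.0218149.
ω* = 2 / (1 + 0.0218149) = 2 / 1.0218149 ≈ 1.9573017.
ρ(B_{ω*}) = ω*−1 = 0.9573017
ρ_SOR^m ≤ 10^(−3) ⇔ m ≥ 3·ln10/(−ln 0.9573017) = 6.90776/0.0436367 = 158.302; m = ⌈158.302⌉ = 159.

m = 159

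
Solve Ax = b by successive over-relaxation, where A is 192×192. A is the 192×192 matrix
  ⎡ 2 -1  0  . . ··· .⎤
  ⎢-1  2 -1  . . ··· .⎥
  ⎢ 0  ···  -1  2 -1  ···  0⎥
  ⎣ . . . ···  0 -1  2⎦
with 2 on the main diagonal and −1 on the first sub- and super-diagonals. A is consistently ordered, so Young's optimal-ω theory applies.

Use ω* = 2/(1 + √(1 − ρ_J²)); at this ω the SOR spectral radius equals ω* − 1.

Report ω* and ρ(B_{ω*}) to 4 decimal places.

ρ_J = max_k |cos(kπ/193)| = cos(π/193) = 0.9999
√(1−ρ_J²) simplifies to sin(π/193) = 0.01628.
ω* = 2/(1+0.01628) = 1.9680
Hence ρ(B_{ω*}) = 1.9680 − 1 = 0.9680.

ω* = 1.9680, ρ_SOR = 0.9680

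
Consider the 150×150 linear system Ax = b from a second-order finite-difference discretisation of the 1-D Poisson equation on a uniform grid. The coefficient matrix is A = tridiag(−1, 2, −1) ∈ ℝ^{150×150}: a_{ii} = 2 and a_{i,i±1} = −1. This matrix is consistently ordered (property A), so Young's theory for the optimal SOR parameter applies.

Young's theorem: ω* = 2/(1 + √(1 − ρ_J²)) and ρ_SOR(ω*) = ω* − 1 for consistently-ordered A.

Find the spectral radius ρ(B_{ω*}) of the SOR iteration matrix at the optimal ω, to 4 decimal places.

ρ_SOR = 0.9592

[ρ_J] n=150: ρ(B_J) = cos(π/(n+1)) = cos(π/151) = 0.9998.
1 − cos²(π/151) = sin²(π/151) ⇒ √(1−ρ_J²) = sin(π/151) = 0.02080.
ω* = 2/(1 + 0.02080) = 2/1.02080 = 1.9592.
ρ(B_{ω*}) = ω*−1 = 0.9592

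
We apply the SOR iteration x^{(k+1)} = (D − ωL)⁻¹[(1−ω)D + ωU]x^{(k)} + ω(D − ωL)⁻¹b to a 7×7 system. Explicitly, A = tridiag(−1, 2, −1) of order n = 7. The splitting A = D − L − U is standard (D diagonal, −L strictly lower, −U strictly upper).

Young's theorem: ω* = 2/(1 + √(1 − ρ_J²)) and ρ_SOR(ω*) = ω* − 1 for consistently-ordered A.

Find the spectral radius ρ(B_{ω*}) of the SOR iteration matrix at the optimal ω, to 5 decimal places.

ρ_SOR = 0.44646

B_J for the 7×7 system has eigenvalues cos(kπ/8); ρ_J = cos(π/8) = 0.92388.
√(1−ρ_J²) = |sin(π/8)| = 0.382683
ω* = 2 / (1 + 0.382683) = 2 / 1.382683 ≈ 1.44646.
[ρ_SOR] ω* − 1 = 0.44646.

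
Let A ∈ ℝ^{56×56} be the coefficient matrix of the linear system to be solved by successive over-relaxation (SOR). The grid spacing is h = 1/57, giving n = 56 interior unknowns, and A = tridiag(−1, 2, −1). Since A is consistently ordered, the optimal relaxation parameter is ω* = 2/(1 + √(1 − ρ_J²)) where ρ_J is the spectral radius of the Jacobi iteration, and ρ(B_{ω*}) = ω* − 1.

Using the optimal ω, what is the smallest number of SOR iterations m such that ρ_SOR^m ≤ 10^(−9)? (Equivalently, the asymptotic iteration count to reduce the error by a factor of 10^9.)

m = 188

With n=56, ρ(Jacobi) = cos(π/57) = 0.9984815.
root = sin(π/57) = 0.0550878  (since 1−cos² = sin²).
ω* = 2/(1+0.0550878) = 1.8955768
ρ(B_{ω*}) = ω*−1 = 0.8955768
m ≥ 9·ln10 / (−ln 0.8955768) = 187.903; smallest integer m = 188.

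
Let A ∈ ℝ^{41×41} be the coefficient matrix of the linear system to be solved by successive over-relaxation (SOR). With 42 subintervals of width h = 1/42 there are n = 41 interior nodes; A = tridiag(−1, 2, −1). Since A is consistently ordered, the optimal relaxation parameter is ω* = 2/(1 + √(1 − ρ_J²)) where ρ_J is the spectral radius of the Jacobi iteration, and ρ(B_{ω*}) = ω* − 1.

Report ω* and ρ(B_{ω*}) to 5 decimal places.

With n=41, ρ(Jacobi) = cos(π/42) = 0.99720.
root = sin(π/42) = 0.074730  (since 1−cos² = sin²).
So ω* = 2/1.074730 = 1.86093 (Young).
ρ_SOR = ω* − 1 ≈ 0.86093.

ω* = 1.86093, ρ_SOR = 0.86093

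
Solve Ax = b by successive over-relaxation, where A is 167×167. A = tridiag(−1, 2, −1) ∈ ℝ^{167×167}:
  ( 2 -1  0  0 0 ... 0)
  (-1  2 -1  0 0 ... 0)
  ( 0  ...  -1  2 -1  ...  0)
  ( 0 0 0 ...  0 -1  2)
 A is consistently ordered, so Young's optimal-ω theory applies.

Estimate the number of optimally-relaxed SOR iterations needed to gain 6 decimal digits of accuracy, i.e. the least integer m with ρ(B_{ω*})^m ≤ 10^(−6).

m = 370

n=167: λ(B_J) = 1 − λ(A)/2 = cos(kπ/168); k=1 gives ρ_J = 0.9998252.
√(1−ρ_J²) simplifies to sin(π/168) = 0.0186989.
So ω* = 2/1.0186989 = 1.9632887 (Young).
ρ_SOR = ω* − 1 = 1.9632887 − 1 = 0.9632887.
m ≥ 6·ln10 / (−ln 0.9632887) = 369.378; smallest integer m = 370.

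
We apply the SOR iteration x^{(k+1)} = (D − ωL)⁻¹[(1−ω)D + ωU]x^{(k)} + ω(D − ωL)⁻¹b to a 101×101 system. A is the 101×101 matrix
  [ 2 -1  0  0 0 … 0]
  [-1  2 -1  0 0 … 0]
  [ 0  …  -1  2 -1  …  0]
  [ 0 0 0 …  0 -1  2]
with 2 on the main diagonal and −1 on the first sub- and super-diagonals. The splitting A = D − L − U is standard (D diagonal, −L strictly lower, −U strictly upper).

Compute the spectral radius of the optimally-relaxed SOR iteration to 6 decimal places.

ρ_SOR = 0.940250

With n=101, ρ(Jacobi) = cos(π/102) = 0.999526.
root = sin(π/102) = 0.0307951  (since 1−cos² = sin²).
[ω*] 2 ÷ (1 + 0.0307951) = 2 ÷ 1.0307951 = 1.940250.
[ρ_SOR] ω* − 1 = 0.940250.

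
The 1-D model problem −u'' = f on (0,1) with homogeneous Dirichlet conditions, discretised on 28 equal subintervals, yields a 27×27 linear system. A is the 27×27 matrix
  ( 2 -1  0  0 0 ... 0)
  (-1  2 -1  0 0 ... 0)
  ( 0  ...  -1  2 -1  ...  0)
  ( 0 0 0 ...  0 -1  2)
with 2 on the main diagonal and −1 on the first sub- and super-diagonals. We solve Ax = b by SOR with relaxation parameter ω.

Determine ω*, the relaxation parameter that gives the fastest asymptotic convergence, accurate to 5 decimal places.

spectrum of D⁻¹(L+U) = {cos(kπ/28) : 1≤k≤27}; ρ_J = cos(π/28) = 0.99371.
√(1−ρ_J²) = |sin(π/28)| = 0.111964
So ω* = 2/1.111964 = 1.79862 (Young).
ρ(B_{ω*}) = ω*−1 = 0.79862

ω* = 1.79862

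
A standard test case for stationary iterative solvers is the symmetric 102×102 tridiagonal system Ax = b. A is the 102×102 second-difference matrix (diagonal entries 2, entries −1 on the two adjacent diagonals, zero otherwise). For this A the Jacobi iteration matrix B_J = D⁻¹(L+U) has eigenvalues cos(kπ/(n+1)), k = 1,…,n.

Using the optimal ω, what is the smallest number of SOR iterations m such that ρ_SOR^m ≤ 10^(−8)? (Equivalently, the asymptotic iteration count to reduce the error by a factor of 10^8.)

m = 302

B_J for the 102×102 system has eigenvalues cos(kπ/103); ρ_J = cos(π/103) = 0.9995349.
1 − cos²(π/103) = sin²(π/103) ⇒ √(1−ρ_J²) = sin(π/103) = 0.0304962.
ω* = 2 / (1 + 0.0304962) = 2 / 1.0304962 ≈ 1.9408126.
and ρ(B_{ω*}) = 1.9408126 − 1 = 0.9408126.
For 8 digits: m = 8·ln10 / (−ln 0.9408126) = 18.4207/0.0610113 = 301.923; round up → m = 302.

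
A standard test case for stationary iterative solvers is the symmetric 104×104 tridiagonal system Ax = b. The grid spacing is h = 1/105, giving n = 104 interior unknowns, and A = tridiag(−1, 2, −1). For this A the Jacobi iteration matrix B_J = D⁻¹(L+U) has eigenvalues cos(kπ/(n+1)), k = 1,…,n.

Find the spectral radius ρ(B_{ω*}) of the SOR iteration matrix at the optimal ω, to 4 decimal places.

ρ_SOR = 0.9419

spectrum of D⁻¹(L+U) = {cos(kπ/105) : 1≤k≤104}; ρ_J = cos(π/105) = 0.9996.
√(1−ρ_J²) simplifies to sin(π/105) = 0.02992.
Then 2/(1+√(1−ρ_J²)) = 2/(1+0.02992); ω* = 2/1.02992 = 1.9419.
ρ_SOR = ω* − 1 ≈ 0.9419.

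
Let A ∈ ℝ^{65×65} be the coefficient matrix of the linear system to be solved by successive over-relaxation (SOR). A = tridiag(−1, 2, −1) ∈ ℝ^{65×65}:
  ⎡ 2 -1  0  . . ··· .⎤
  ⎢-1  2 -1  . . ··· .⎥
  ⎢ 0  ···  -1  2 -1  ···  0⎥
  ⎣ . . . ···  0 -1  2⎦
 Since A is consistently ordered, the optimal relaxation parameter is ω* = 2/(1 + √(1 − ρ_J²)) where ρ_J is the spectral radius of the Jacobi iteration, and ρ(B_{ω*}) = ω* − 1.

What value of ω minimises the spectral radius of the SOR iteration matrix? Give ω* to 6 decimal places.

ω* = 1.909159

B_J for the 65×65 system has eigenvalues cos(kπ/66); ρ_J = cos(π/66) = 0.998867.
√(1−ρ_J²) simplifies to sin(π/66) = 0.0475819.
Then 2/(1+√(1−ρ_J²)) = 2/(1+0.0475819); ω* = 2/1.0475819 = 1.909159.
ρ_SOR = ω* − 1 = 1.909159 − 1 = 0.909159.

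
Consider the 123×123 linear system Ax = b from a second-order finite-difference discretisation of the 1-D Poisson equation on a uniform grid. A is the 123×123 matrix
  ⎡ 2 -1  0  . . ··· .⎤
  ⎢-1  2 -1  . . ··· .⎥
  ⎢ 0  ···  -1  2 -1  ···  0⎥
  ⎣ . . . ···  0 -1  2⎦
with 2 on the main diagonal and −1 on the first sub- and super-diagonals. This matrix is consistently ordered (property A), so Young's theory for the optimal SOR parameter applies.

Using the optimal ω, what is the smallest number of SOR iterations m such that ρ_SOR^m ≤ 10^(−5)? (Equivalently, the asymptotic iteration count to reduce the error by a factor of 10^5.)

[ρ_J] n=123: ρ(B_J) = cos(π/(n+1)) = cos(π/124) = 0.9996791.
√(1−ρ_J²) simplifies to sin(π/124) = 0.0253327.
ω* = 2/(1 + 0.0253327) = 2/1.0253327 = 1.9505864.
[ρ_SOR] ω* − 1 = 0.9505864.
m ≥ 5·ln10 / (−ln 0.9505864) = 227.186; smallest integer m = 228.

m = 228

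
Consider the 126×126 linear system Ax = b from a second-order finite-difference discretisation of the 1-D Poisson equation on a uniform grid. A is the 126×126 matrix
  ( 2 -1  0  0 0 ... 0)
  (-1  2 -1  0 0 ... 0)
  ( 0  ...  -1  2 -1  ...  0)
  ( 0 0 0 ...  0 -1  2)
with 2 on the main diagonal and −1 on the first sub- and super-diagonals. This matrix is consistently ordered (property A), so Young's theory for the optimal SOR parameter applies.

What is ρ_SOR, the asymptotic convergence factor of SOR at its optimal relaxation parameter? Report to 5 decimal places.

n=126: λ(B_J) = 1 − λ(A)/2 = cos(kπ/127); k=1 gives ρ_J = 0.99969.
√(1−ρ_J²) simplifies to sin(π/127) = 0.024734.
ω* = 2/(1+0.024734) = 1.95173
At ω = 1.95173 every |λ(B_ω)| = ω−1, so ρ_SOR = 0.95173.

ρ_SOR = 0.95173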